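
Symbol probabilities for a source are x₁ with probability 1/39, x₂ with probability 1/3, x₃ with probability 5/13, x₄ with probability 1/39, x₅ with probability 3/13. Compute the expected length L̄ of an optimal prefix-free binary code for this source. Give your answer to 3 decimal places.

Repeatedly combine the two least-probable nodes; the expected code length is the sum of the merged weights.
merge 1/39 + 1/39 → 2/39
merge 2/39 + 3/13 → 11/39
merge 11/39 + 1/3 → 8/13
merge 5/13 + 8/13 → 1
L = 2/39 + 11/39 + 8/13 + 1 = 76/39 ≈ 1.949 bits/symbol.

1.949 bits/symbol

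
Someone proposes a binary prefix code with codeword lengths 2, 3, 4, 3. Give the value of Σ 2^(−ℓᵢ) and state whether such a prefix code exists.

0.5625; yes

With common denominator 2^4 = 16: Σ 2^(−ℓᵢ) = 4/16 + 2/16 + 1/16 + 2/16 = 9/16 = 0.5625.
Kraft's inequality requires Σ ≤ 1; here Σ = 0.5625 ≤ 1, so such a prefix code exists.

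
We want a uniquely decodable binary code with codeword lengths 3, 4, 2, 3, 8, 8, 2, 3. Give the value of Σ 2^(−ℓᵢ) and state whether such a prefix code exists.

0.9453125; yes

With common denominator 2^8 = 256: Σ 2^(−ℓᵢ) = 32/256 + 16/256 + 64/256 + 32/256 + 1/256 + 1/256 + 64/256 + 32/256 = 242/256 = 0.9453125.
Kraft's inequality requires Σ ≤ 1; here Σ = 0.9453125 ≤ 1, so such a prefix code exists.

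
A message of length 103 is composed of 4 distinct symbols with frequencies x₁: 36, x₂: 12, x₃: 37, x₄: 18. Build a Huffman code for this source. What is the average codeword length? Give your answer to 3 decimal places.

Probabilities are the counts divided by 103.
Repeatedly combine the two least-probable nodes; the expected code length is the sum of the merged weights.
merge 12/103 + 18/103 → 30/103
merge 30/103 + 36/103 → 66/103
merge 37/103 + 66/103 → 1
L = 30/103 + 66/103 + 1 = 199/103 ≈ 1.932 bits/symbol.

1.932 bits/symbol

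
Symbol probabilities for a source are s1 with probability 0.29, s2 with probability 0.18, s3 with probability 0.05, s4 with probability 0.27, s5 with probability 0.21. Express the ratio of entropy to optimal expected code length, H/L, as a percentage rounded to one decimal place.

97.0%

Entropy H = −Σ p log₂ p ≈ 2.1622 bits.
Huffman merges: 1/20+9/50→23/100; 21/100+23/100→11/25; 27/100+29/100→14/25; 11/25+14/25→1. L = 223/100 ≈ 2.2300.
Efficiency = H/L = 2.1622/2.2300 = 97.0%.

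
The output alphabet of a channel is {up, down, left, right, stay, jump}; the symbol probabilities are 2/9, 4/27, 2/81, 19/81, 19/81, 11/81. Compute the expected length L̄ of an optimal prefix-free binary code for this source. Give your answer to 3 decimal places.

Repeatedly combine the two least-probable nodes; the expected code length is the sum of the merged weights.
merge 2/81 + 11/81 → 13/81
merge 4/27 + 13/81 → 25/81
merge 2/9 + 19/81 → 37/81
merge 19/81 + 25/81 → 44/81
merge 37/81 + 44/81 → 1
L = 13/81 + 25/81 + 37/81 + 44/81 + 1 = 200/81 ≈ 2.469 bits/symbol.

2.469 bits/symbol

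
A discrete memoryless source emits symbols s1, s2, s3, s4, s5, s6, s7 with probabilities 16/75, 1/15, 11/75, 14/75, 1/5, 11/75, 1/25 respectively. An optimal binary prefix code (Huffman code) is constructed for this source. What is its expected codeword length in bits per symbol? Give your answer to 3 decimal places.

2.693 bits/symbol

Repeatedly combine the two least-probable nodes; the expected code length is the sum of the merged weights.
merge 1/25 + 1/15 → 8/75
merge 8/75 + 11/75 → 19/75
merge 11/75 + 14/75 → 1/3
merge 1/5 + 16/75 → 31/75
merge 19/75 + 1/3 → 44/75
merge 31/75 + 44/75 → 1
L = 8/75 + 19/75 + 1/3 + 31/75 + 44/75 + 1 = 202/75 ≈ 2.693 bits/symbol.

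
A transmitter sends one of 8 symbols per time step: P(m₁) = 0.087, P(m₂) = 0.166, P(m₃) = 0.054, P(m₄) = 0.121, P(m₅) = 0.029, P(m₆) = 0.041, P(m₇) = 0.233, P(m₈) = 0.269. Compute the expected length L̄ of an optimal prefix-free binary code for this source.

2.692 bits/symbol

Repeatedly combine the two least-probable nodes; the expected code length is the sum of the merged weights.
merge 29/1000 + 41/1000 → 7/100
merge 27/500 + 7/100 → 31/250
merge 87/1000 + 121/1000 → 26/125
merge 31/250 + 83/500 → 29/100
merge 26/125 + 233/1000 → 441/1000
merge 269/1000 + 29/100 → 559/1000
merge 441/1000 + 559/1000 → 1
L = 7/100 + 31/250 + 26/125 + 29/100 + 441/1000 + 559/1000 + 1 = 673/250 = 2.692 bits/symbol.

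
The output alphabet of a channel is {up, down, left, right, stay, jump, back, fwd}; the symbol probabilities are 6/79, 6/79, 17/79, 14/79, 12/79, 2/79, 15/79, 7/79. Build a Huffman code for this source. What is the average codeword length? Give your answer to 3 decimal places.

2.861 bits/symbol

Repeatedly combine the two least-probable nodes; the expected code length is the sum of the merged weights.
merge 2/79 + 6/79 → 8/79
merge 6/79 + 7/79 → 13/79
merge 8/79 + 12/79 → 20/79
merge 13/79 + 14/79 → 27/79
merge 15/79 + 17/79 → 32/79
merge 20/79 + 27/79 → 47/79
merge 32/79 + 47/79 → 1
L = 8/79 + 13/79 + 20/79 + 27/79 + 32/79 + 47/79 + 1 = 226/79 ≈ 2.861 bits/symbol.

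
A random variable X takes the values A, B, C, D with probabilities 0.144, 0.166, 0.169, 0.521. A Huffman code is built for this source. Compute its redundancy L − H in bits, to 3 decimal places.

Entropy H = −Σ p log₂ p ≈ 1.7562 bits.
Huffman merges: 18/125+83/500→31/100; 169/1000+31/100→479/1000; 479/1000+521/1000→1. L = 1789/1000 ≈ 1.7890.
L − H = 1.7890 − 1.7562 = 0.033 bits.

0.033 bits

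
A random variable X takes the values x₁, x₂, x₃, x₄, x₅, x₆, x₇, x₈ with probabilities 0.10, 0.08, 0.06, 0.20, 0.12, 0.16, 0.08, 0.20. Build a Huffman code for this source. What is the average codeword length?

Repeatedly combine the two least-probable nodes; the expected code length is the sum of the merged weights.
merge 3/50 + 2/25 → 7/50
merge 2/25 + 1/10 → 9/50
merge 3/25 + 7/50 → 13/50
merge 4/25 + 9/50 → 17/50
merge 1/5 + 1/5 → 2/5
merge 13/50 + 17/50 → 3/5
merge 2/5 + 3/5 → 1
L = 7/50 + 9/50 + 13/50 + 17/50 + 2/5 + 3/5 + 1 = 73/25 = 2.92 bits/symbol.

2.92 bits/symbol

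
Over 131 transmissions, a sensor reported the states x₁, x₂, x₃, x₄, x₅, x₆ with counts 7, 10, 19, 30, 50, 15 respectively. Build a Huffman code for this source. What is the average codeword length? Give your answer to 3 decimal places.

Probabilities are the counts divided by 131.
Repeatedly combine the two least-probable nodes; the expected code length is the sum of the merged weights.
merge 7/131 + 10/131 → 17/131
merge 15/131 + 17/131 → 32/131
merge 19/131 + 30/131 → 49/131
merge 32/131 + 49/131 → 81/131
merge 50/131 + 81/131 → 1
L = 17/131 + 32/131 + 49/131 + 81/131 + 1 = 310/131 ≈ 2.366 bits/symbol.

2.366 bits/symbol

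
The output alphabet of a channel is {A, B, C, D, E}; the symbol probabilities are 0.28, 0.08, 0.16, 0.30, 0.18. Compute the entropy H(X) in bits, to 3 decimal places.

H = −Σ pᵢ log₂ pᵢ.
−0.28·log₂(0.28) = 0.5142
−0.08·log₂(0.08) = 0.2915
−0.16·log₂(0.16) = 0.4230
−0.30·log₂(0.30) = 0.5211
−0.18·log₂(0.18) = 0.4453
Sum ≈ 2.1951 → 2.195 bits.

2.195 bits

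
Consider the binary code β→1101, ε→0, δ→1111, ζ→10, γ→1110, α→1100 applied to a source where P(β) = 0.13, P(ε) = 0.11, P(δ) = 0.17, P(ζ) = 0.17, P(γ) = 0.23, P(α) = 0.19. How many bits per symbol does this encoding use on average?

3.33 bits/symbol

L̄ = Σ pᵢ·ℓᵢ = 0.13·4 + 0.11·1 + 0.17·4 + 0.17·2 + 0.23·4 + 0.19·4 = 3.33 bits/symbol.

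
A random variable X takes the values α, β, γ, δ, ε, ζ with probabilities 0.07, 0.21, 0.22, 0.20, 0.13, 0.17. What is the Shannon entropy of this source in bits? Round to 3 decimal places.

2.504 bits

H = −Σ pᵢ log₂ pᵢ.
−0.07·log₂(0.07) = 0.2686
−0.21·log₂(0.21) = 0.4728
−0.22·log₂(0.22) = 0.4806
−0.20·log₂(0.20) = 0.4644
−0.13·log₂(0.13) = 0.3826
−0.17·log₂(0.17) = 0.4346
Sum ≈ 2.5036 → 2.504 bits.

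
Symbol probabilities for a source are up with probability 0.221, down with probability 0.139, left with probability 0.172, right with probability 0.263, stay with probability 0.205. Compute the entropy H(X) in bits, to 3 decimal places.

2.289 bits

H = −Σ pᵢ log₂ pᵢ.
−0.221·log₂(0.221) = 0.4813
−0.139·log₂(0.139) = 0.3957
−0.172·log₂(0.172) = 0.4368
−0.263·log₂(0.263) = 0.5068
−0.205·log₂(0.205) = 0.4687
Sum ≈ 2.2893 → 2.289 bits.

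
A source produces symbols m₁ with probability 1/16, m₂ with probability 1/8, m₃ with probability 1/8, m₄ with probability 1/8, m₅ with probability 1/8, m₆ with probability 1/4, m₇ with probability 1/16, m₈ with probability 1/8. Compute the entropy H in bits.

2.875 bits

Each probability is a power of 1/2, so log₂(1/p) is an integer.
H = Σ p·log₂(1/p) = 1/16·4 + 1/8·3 + 1/8·3 + 1/8·3 + 1/8·3 + 1/4·2 + 1/16·4 + 1/8·3 = 2.875 bits.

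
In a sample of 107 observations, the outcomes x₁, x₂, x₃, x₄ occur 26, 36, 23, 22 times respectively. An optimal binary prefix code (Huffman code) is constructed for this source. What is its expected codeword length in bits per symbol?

2 bits/symbol

Probabilities are the counts divided by 107.
Repeatedly combine the two least-probable nodes; the expected code length is the sum of the merged weights.
merge 22/107 + 23/107 → 45/107
merge 26/107 + 36/107 → 62/107
merge 45/107 + 62/107 → 1
L = 45/107 + 62/107 + 1 = 2 bits/symbol.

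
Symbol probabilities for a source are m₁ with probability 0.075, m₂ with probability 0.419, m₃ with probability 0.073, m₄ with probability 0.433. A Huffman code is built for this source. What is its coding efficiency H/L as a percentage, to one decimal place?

Entropy H = −Σ p log₂ p ≈ 1.6046 bits.
Huffman merges: 73/1000+3/40→37/250; 37/250+419/1000→567/1000; 433/1000+567/1000→1. L = 343/200 ≈ 1.7150.
Efficiency = H/L = 1.6046/1.7150 = 93.6%.

93.6%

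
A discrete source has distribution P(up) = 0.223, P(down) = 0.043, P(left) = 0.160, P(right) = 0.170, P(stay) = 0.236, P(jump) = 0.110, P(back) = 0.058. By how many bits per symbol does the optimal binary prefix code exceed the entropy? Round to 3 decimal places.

Entropy H = −Σ p log₂ p ≈ 2.6157 bits.
Huffman merges: 43/1000+29/500→101/1000; 101/1000+11/100→211/1000; 4/25+17/100→33/100; 211/1000+223/1000→217/500; 59/250+33/100→283/500; 217/500+283/500→1. L = 1321/500 ≈ 2.6420.
L − H = 2.6420 − 2.6157 = 0.026 bits.

0.026 bits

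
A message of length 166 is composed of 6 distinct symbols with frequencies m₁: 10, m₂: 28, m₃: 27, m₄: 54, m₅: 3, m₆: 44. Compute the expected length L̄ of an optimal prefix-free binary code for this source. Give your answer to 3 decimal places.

2.319 bits/symbol

Probabilities are the counts divided by 166.
Repeatedly combine the two least-probable nodes; the expected code length is the sum of the merged weights.
merge 3/166 + 5/83 → 13/166
merge 13/166 + 27/166 → 20/83
merge 14/83 + 20/83 → 34/83
merge 22/83 + 27/83 → 49/83
merge 34/83 + 49/83 → 1
L = 13/166 + 20/83 + 34/83 + 49/83 + 1 = 385/166 ≈ 2.319 bits/symbol.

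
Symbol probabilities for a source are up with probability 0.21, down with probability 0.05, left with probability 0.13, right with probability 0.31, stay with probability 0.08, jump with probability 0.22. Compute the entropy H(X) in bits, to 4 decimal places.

H = −Σ pᵢ log₂ pᵢ.
−0.21·log₂(0.21) = 0.4728
−0.05·log₂(0.05) = 0.2161
−0.13·log₂(0.13) = 0.3826
−0.31·log₂(0.31) = 0.5238
−0.08·log₂(0.08) = 0.2915
−0.22·log₂(0.22) = 0.4806
Sum ≈ 2.3674 → 2.3674 bits.

2.3674 bits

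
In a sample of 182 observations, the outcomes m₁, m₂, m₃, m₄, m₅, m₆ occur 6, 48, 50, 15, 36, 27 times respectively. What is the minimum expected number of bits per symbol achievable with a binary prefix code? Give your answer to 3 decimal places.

2.379 bits/symbol

Probabilities are the counts divided by 182.
Repeatedly combine the two least-probable nodes; the expected code length is the sum of the merged weights.
merge 3/91 + 15/182 → 3/26
merge 3/26 + 27/182 → 24/91
merge 18/91 + 24/91 → 6/13
merge 24/91 + 25/91 → 7/13
merge 6/13 + 7/13 → 1
L = 3/26 + 24/91 + 6/13 + 7/13 + 1 = 433/182 ≈ 2.379 bits/symbol.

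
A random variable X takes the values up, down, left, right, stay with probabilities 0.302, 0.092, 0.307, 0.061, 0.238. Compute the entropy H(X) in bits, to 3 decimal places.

2.100 bits

H = −Σ pᵢ log₂ pᵢ.
−0.302·log₂(0.302) = 0.5217
−0.092·log₂(0.092) = 0.3167
−0.307·log₂(0.307) = 0.5230
−0.061·log₂(0.061) = 0.2461
−0.238·log₂(0.238) = 0.4929
Sum ≈ 2.1004 → 2.100 bits.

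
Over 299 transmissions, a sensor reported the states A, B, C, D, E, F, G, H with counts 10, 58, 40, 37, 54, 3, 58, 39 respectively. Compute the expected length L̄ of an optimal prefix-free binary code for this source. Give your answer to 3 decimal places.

2.823 bits/symbol

Probabilities are the counts divided by 299.
Repeatedly combine the two least-probable nodes; the expected code length is the sum of the merged weights.
merge 3/299 + 10/299 → 1/23
merge 1/23 + 37/299 → 50/299
merge 3/23 + 40/299 → 79/299
merge 50/299 + 54/299 → 8/23
merge 58/299 + 58/299 → 116/299
merge 79/299 + 8/23 → 183/299
merge 116/299 + 183/299 → 1
L = 1/23 + 50/299 + 79/299 + 8/23 + 116/299 + 183/299 + 1 = 844/299 ≈ 2.823 bits/symbol.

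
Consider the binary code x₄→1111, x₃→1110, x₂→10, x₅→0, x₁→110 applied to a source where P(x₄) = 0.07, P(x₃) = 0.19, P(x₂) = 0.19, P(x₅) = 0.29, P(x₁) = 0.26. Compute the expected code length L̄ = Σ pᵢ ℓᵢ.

L̄ = Σ pᵢ·ℓᵢ = 0.07·4 + 0.19·4 + 0.19·2 + 0.29·1 + 0.26·3 = 2.49 bits/symbol.

2.49 bits/symbol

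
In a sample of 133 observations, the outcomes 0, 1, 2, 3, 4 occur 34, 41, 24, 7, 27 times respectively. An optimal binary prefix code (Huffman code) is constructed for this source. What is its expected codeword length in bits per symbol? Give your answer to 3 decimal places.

2.233 bits/symbol

Probabilities are the counts divided by 133.
Repeatedly combine the two least-probable nodes; the expected code length is the sum of the merged weights.
merge 1/19 + 24/133 → 31/133
merge 27/133 + 31/133 → 58/133
merge 34/133 + 41/133 → 75/133
merge 58/133 + 75/133 → 1
L = 31/133 + 58/133 + 75/133 + 1 = 297/133 ≈ 2.233 bits/symbol.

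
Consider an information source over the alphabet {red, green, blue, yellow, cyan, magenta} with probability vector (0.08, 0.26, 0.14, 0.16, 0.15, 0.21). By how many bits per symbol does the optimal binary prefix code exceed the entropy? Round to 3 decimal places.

Entropy H = −Σ p log₂ p ≈ 2.5003 bits.
Huffman merges: 2/25+7/50→11/50; 3/20+4/25→31/100; 21/100+11/50→43/100; 13/50+31/100→57/100; 43/100+57/100→1. L = 253/100 ≈ 2.5300.
L − H = 2.5300 − 2.5003 = 0.030 bits.

0.030 bits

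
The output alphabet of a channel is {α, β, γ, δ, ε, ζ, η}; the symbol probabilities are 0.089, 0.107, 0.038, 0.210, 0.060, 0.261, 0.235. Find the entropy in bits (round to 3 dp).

H = −Σ pᵢ log₂ pᵢ.
−0.089·log₂(0.089) = 0.3106
−0.107·log₂(0.107) = 0.3450
−0.038·log₂(0.038) = 0.1793
−0.210·log₂(0.210) = 0.4728
−0.060·log₂(0.060) = 0.2435
−0.261·log₂(0.261) = 0.5058
−0.235·log₂(0.235) = 0.4910
Sum ≈ 2.5480 → 2.548 bits.

2.548 bits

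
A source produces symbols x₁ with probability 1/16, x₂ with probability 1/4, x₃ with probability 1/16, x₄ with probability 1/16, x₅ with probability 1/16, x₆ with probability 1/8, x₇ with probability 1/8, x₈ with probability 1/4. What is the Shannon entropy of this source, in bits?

Each probability is a power of 1/2, so log₂(1/p) is an integer.
H = Σ p·log₂(1/p) = 1/16·4 + 1/4·2 + 1/16·4 + 1/16·4 + 1/16·4 + 1/8·3 + 1/8·3 + 1/4·2 = 2.75 bits.

2.75 bits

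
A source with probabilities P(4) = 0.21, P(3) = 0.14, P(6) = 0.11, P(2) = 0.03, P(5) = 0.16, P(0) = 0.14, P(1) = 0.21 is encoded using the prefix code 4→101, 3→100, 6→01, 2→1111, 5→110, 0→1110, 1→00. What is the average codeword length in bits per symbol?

2.85 bits/symbol

L̄ = Σ pᵢ·ℓᵢ = 0.21·3 + 0.14·3 + 0.11·2 + 0.03·4 + 0.16·3 + 0.14·4 + 0.21·2 = 2.85 bits/symbol.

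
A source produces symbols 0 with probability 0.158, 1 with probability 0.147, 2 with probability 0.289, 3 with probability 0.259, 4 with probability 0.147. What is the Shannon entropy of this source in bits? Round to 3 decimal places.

2.256 bits

H = −Σ pᵢ log₂ pᵢ.
−0.158·log₂(0.158) = 0.4206
−0.147·log₂(0.147) = 0.4066
−0.289·log₂(0.289) = 0.5176
−0.259·log₂(0.259) = 0.5048
−0.147·log₂(0.147) = 0.4066
Sum ≈ 2.2562 → 2.256 bits.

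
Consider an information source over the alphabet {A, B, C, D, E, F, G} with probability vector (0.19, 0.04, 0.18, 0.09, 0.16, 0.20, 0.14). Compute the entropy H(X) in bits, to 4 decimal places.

2.6835 bits

H = −Σ pᵢ log₂ pᵢ.
−0.19·log₂(0.19) = 0.4552
−0.04·log₂(0.04) = 0.1858
−0.18·log₂(0.18) = 0.4453
−0.09·log₂(0.09) = 0.3127
−0.16·log₂(0.16) = 0.4230
−0.20·log₂(0.20) = 0.4644
−0.14·log₂(0.14) = 0.3971
Sum ≈ 2.6835 → 2.6835 bits.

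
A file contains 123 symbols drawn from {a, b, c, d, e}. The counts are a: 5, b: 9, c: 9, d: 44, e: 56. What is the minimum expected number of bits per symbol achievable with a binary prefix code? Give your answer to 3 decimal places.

1.846 bits/symbol

Probabilities are the counts divided by 123.
Repeatedly combine the two least-probable nodes; the expected code length is the sum of the merged weights.
merge 5/123 + 3/41 → 14/123
merge 3/41 + 14/123 → 23/123
merge 23/123 + 44/123 → 67/123
merge 56/123 + 67/123 → 1
L = 14/123 + 23/123 + 67/123 + 1 = 227/123 ≈ 1.846 bits/symbol.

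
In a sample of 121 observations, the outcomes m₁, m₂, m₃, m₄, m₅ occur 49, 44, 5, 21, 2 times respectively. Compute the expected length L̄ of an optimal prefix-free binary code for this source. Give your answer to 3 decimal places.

Probabilities are the counts divided by 121.
Repeatedly combine the two least-probable nodes; the expected code length is the sum of the merged weights.
merge 2/121 + 5/121 → 7/121
merge 7/121 + 21/121 → 28/121
merge 28/121 + 4/11 → 72/121
merge 49/121 + 72/121 → 1
L = 7/121 + 28/121 + 72/121 + 1 = 228/121 ≈ 1.884 bits/symbol.

1.884 bits/symbol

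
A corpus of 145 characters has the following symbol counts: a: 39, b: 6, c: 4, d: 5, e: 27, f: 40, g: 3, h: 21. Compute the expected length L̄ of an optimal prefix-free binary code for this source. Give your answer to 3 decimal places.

Probabilities are the counts divided by 145.
Repeatedly combine the two least-probable nodes; the expected code length is the sum of the merged weights.
merge 3/145 + 4/145 → 7/145
merge 1/29 + 6/145 → 11/145
merge 7/145 + 11/145 → 18/145
merge 18/145 + 21/145 → 39/145
merge 27/145 + 39/145 → 66/145
merge 39/145 + 8/29 → 79/145
merge 66/145 + 79/145 → 1
L = 7/145 + 11/145 + 18/145 + 39/145 + 66/145 + 79/145 + 1 = 73/29 ≈ 2.517 bits/symbol.

2.517 bits/symbol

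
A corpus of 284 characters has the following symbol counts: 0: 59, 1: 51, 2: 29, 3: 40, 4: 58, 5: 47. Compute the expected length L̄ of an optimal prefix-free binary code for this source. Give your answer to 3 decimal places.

Probabilities are the counts divided by 284.
Repeatedly combine the two least-probable nodes; the expected code length is the sum of the merged weights.
merge 29/284 + 10/71 → 69/284
merge 47/284 + 51/284 → 49/142
merge 29/142 + 59/284 → 117/284
merge 69/284 + 49/142 → 167/284
merge 117/284 + 167/284 → 1
L = 69/284 + 49/142 + 117/284 + 167/284 + 1 = 735/284 ≈ 2.588 bits/symbol.

2.588 bits/symbol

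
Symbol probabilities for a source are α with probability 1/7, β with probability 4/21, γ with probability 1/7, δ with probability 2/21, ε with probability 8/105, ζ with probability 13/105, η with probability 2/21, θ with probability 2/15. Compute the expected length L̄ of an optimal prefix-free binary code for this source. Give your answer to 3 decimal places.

2.981 bits/symbol

Repeatedly combine the two least-probable nodes; the expected code length is the sum of the merged weights.
merge 8/105 + 2/21 → 6/35
merge 2/21 + 13/105 → 23/105
merge 2/15 + 1/7 → 29/105
merge 1/7 + 6/35 → 11/35
merge 4/21 + 23/105 → 43/105
merge 29/105 + 11/35 → 62/105
merge 43/105 + 62/105 → 1
L = 6/35 + 23/105 + 29/105 + 11/35 + 43/105 + 62/105 + 1 = 313/105 ≈ 2.981 bits/symbol.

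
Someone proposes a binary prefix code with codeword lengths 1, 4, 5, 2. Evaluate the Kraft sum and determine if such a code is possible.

0.84375; yes

With common denominator 2^5 = 32: Σ 2^(−ℓᵢ) = 16/32 + 2/32 + 1/32 + 8/32 = 27/32 = 0.84375.
Kraft's inequality requires Σ ≤ 1; here Σ = 0.84375 ≤ 1, so such a prefix code exists.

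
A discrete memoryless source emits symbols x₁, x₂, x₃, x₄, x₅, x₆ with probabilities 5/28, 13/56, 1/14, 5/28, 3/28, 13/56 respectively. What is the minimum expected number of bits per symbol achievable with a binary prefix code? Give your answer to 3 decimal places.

Repeatedly combine the two least-probable nodes; the expected code length is the sum of the merged weights.
merge 1/14 + 3/28 → 5/28
merge 5/28 + 5/28 → 5/14
merge 5/28 + 13/56 → 23/56
merge 13/56 + 5/14 → 33/56
merge 23/56 + 33/56 → 1
L = 5/28 + 5/14 + 23/56 + 33/56 + 1 = 71/28 ≈ 2.536 bits/symbol.

2.536 bits/symbol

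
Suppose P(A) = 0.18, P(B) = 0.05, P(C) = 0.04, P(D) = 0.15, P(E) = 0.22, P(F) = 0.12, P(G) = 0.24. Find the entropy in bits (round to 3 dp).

H = −Σ pᵢ log₂ pᵢ.
−0.18·log₂(0.18) = 0.4453
−0.05·log₂(0.05) = 0.2161
−0.04·log₂(0.04) = 0.1858
−0.15·log₂(0.15) = 0.4105
−0.22·log₂(0.22) = 0.4806
−0.12·log₂(0.12) = 0.3671
−0.24·log₂(0.24) = 0.4941
Sum ≈ 2.5995 → 2.599 bits.

2.599 bits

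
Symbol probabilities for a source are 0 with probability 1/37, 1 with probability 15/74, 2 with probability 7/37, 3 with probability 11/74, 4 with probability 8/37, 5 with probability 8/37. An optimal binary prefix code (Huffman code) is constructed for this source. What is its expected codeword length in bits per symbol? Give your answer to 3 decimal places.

2.541 bits/symbol

Repeatedly combine the two least-probable nodes; the expected code length is the sum of the merged weights.
merge 1/37 + 11/74 → 13/74
merge 13/74 + 7/37 → 27/74
merge 15/74 + 8/37 → 31/74
merge 8/37 + 27/74 → 43/74
merge 31/74 + 43/74 → 1
L = 13/74 + 27/74 + 31/74 + 43/74 + 1 = 94/37 ≈ 2.541 bits/symbol.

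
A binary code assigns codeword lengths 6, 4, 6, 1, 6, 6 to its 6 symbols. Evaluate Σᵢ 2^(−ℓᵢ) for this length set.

0.625

With common denominator 2^6 = 64: Σ 2^(−ℓᵢ) = 1/64 + 4/64 + 1/64 + 32/64 + 1/64 + 1/64 = 40/64 = 0.625.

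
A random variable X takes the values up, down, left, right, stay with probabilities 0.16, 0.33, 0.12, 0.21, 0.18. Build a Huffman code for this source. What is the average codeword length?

Repeatedly combine the two least-probable nodes; the expected code length is the sum of the merged weights.
merge 3/25 + 4/25 → 7/25
merge 9/50 + 21/100 → 39/100
merge 7/25 + 33/100 → 61/100
merge 39/100 + 61/100 → 1
L = 7/25 + 39/100 + 61/100 + 1 = 57/25 = 2.28 bits/symbol.

2.28 bits/symbol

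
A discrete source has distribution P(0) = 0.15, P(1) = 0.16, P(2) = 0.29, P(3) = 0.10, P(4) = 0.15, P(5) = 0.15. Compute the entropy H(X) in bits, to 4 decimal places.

H = −Σ pᵢ log₂ pᵢ.
−0.15·log₂(0.15) = 0.4105
−0.16·log₂(0.16) = 0.4230
−0.29·log₂(0.29) = 0.5179
−0.10·log₂(0.10) = 0.3322
−0.15·log₂(0.15) = 0.4105
−0.15·log₂(0.15) = 0.4105
Sum ≈ 2.5047 → 2.5047 bits.

2.5047 bits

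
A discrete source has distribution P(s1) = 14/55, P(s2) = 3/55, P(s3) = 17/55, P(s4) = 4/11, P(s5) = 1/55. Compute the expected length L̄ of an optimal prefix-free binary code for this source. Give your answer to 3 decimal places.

Repeatedly combine the two least-probable nodes; the expected code length is the sum of the merged weights.
merge 1/55 + 3/55 → 4/55
merge 4/55 + 14/55 → 18/55
merge 17/55 + 18/55 → 7/11
merge 4/11 + 7/11 → 1
L = 4/55 + 18/55 + 7/11 + 1 = 112/55 ≈ 2.036 bits/symbol.

2.036 bits/symbol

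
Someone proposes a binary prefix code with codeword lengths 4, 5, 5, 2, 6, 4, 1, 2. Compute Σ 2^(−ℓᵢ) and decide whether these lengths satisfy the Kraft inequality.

With common denominator 2^6 = 64: Σ 2^(−ℓᵢ) = 4/64 + 2/64 + 2/64 + 16/64 + 1/64 + 4/64 + 32/64 + 16/64 = 77/64 = 1.203125.
Kraft's inequality requires Σ ≤ 1; here Σ = 1.203125 > 1, so no such prefix code exists.

1.203125; no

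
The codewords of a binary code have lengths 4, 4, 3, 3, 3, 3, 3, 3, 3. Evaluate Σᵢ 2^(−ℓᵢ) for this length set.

1

With common denominator 2^4 = 16: Σ 2^(−ℓᵢ) = 1/16 + 1/16 + 2/16 + 2/16 + 2/16 + 2/16 + 2/16 + 2/16 + 2/16 = 16/16 = 1.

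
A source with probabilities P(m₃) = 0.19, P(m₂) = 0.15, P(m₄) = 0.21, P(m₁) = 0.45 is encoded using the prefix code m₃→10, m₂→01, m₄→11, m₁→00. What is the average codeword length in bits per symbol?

L̄ = Σ pᵢ·ℓᵢ = 0.19·2 + 0.15·2 + 0.21·2 + 0.45·2 = 2 bits/symbol.

2 bits/symbol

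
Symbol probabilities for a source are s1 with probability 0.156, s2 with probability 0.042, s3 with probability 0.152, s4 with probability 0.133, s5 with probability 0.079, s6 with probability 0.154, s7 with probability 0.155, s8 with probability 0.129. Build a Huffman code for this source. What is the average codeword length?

Repeatedly combine the two least-probable nodes; the expected code length is the sum of the merged weights.
merge 21/500 + 79/1000 → 121/1000
merge 121/1000 + 129/1000 → 1/4
merge 133/1000 + 19/125 → 57/200
merge 77/500 + 31/200 → 309/1000
merge 39/250 + 1/4 → 203/500
merge 57/200 + 309/1000 → 297/500
merge 203/500 + 297/500 → 1
L = 121/1000 + 1/4 + 57/200 + 309/1000 + 203/500 + 297/500 + 1 = 593/200 = 2.965 bits/symbol.

2.965 bits/symbol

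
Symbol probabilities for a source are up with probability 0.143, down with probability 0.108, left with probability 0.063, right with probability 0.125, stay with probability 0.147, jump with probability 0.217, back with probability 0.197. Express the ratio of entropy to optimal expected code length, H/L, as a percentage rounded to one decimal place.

Entropy H = −Σ p log₂ p ≈ 2.7210 bits.
Huffman merges: 63/1000+27/250→171/1000; 1/8+143/1000→67/250; 147/1000+171/1000→159/500; 197/1000+217/1000→207/500; 67/250+159/500→293/500; 207/500+293/500→1. L = 2757/1000 ≈ 2.7570.
Efficiency = H/L = 2.7210/2.7570 = 98.7%.

98.7%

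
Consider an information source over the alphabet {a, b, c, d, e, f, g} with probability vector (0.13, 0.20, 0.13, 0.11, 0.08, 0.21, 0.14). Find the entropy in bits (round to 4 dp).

H = −Σ pᵢ log₂ pᵢ.
−0.13·log₂(0.13) = 0.3826
−0.20·log₂(0.20) = 0.4644
−0.13·log₂(0.13) = 0.3826
−0.11·log₂(0.11) = 0.3503
−0.08·log₂(0.08) = 0.2915
−0.21·log₂(0.21) = 0.4728
−0.14·log₂(0.14) = 0.3971
Sum ≈ 2.7414 → 2.7414 bits.

2.7414 bits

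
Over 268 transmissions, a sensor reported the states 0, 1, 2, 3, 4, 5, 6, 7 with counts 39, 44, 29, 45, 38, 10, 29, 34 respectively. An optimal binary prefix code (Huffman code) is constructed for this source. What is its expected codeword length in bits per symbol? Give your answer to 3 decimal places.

2.978 bits/symbol

Probabilities are the counts divided by 268.
Repeatedly combine the two least-probable nodes; the expected code length is the sum of the merged weights.
merge 5/134 + 29/268 → 39/268
merge 29/268 + 17/134 → 63/268
merge 19/134 + 39/268 → 77/268
merge 39/268 + 11/67 → 83/268
merge 45/268 + 63/268 → 27/67
merge 77/268 + 83/268 → 40/67
merge 27/67 + 40/67 → 1
L = 39/268 + 63/268 + 77/268 + 83/268 + 27/67 + 40/67 + 1 = 399/134 ≈ 2.978 bits/symbol.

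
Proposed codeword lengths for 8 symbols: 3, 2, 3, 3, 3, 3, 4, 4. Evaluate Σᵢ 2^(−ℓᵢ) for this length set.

1

With common denominator 2^4 = 16: Σ 2^(−ℓᵢ) = 2/16 + 4/16 + 2/16 + 2/16 + 2/16 + 2/16 + 1/16 + 1/16 = 16/16 = 1.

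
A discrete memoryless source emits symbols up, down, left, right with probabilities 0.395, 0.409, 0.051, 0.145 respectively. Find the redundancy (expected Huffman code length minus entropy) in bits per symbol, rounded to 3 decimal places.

0.107 bits

Entropy H = −Σ p log₂ p ≈ 1.6798 bits.
Huffman merges: 51/1000+29/200→49/250; 49/250+79/200→591/1000; 409/1000+591/1000→1. L = 1787/1000 ≈ 1.7870.
L − H = 1.7870 − 1.6798 = 0.107 bits.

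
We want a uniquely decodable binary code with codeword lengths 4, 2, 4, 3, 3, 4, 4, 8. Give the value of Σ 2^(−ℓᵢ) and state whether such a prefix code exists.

0.75390625; yes

With common denominator 2^8 = 256: Σ 2^(−ℓᵢ) = 16/256 + 64/256 + 16/256 + 32/256 + 32/256 + 16/256 + 16/256 + 1/256 = 193/256 = 0.75390625.
Kraft's inequality requires Σ ≤ 1; here Σ = 0.75390625 ≤ 1, so such a prefix code exists.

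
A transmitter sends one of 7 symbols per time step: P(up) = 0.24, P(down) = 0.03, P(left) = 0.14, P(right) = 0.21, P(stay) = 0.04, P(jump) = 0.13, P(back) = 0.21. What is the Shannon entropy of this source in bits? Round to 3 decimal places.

H = −Σ pᵢ log₂ pᵢ.
−0.24·log₂(0.24) = 0.4941
−0.03·log₂(0.03) = 0.1518
−0.14·log₂(0.14) = 0.3971
−0.21·log₂(0.21) = 0.4728
−0.04·log₂(0.04) = 0.1858
−0.13·log₂(0.13) = 0.3826
−0.21·log₂(0.21) = 0.4728
Sum ≈ 2.5571 → 2.557 bits.

2.557 bits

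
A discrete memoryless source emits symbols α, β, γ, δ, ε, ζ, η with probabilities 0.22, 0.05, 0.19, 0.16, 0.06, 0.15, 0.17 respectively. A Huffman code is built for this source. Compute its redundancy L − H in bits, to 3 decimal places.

Entropy H = −Σ p log₂ p ≈ 2.6636 bits.
Huffman merges: 1/20+3/50→11/100; 11/100+3/20→13/50; 4/25+17/100→33/100; 19/100+11/50→41/100; 13/50+33/100→59/100; 41/100+59/100→1. L = 27/10 ≈ 2.7000.
L − H = 2.7000 − 2.6636 = 0.036 bits.

0.036 bits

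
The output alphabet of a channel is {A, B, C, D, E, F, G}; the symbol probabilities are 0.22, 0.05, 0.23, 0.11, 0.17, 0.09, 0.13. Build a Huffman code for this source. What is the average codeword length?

2.69 bits/symbol

Repeatedly combine the two least-probable nodes; the expected code length is the sum of the merged weights.
merge 1/20 + 9/100 → 7/50
merge 11/100 + 13/100 → 6/25
merge 7/50 + 17/100 → 31/100
merge 11/50 + 23/100 → 9/20
merge 6/25 + 31/100 → 11/20
merge 9/20 + 11/20 → 1
L = 7/50 + 6/25 + 31/100 + 9/20 + 11/20 + 1 = 269/100 = 2.69 bits/symbol.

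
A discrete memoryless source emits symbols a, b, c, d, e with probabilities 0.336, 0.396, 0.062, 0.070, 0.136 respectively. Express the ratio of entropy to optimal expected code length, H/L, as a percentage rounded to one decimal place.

98.1%

Entropy H = −Σ p log₂ p ≈ 1.9666 bits.
Huffman merges: 31/500+7/100→33/250; 33/250+17/125→67/250; 67/250+42/125→151/250; 99/250+151/250→1. L = 501/250 ≈ 2.0040.
Efficiency = H/L = 1.9666/2.0040 = 98.1%.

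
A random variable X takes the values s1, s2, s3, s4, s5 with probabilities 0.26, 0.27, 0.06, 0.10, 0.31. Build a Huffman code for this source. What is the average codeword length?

2.16 bits/symbol

Repeatedly combine the two least-probable nodes; the expected code length is the sum of the merged weights.
merge 3/50 + 1/10 → 4/25
merge 4/25 + 13/50 → 21/50
merge 27/100 + 31/100 → 29/50
merge 21/50 + 29/50 → 1
L = 4/25 + 21/50 + 29/50 + 1 = 54/25 = 2.16 bits/symbol.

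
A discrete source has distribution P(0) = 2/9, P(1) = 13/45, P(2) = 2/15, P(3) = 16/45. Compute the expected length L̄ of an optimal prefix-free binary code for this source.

Repeatedly combine the two least-probable nodes; the expected code length is the sum of the merged weights.
merge 2/15 + 2/9 → 16/45
merge 13/45 + 16/45 → 29/45
merge 16/45 + 29/45 → 1
L = 16/45 + 29/45 + 1 = 2 bits/symbol.

2 bits/symbol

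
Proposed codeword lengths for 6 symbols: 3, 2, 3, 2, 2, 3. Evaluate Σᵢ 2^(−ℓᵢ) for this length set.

1.125

With common denominator 2^3 = 8: Σ 2^(−ℓᵢ) = 1/8 + 2/8 + 1/8 + 2/8 + 2/8 + 1/8 = 9/8 = 1.125.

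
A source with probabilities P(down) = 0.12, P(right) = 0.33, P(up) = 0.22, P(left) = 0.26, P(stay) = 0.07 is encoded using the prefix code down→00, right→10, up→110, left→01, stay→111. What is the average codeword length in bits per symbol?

L̄ = Σ pᵢ·ℓᵢ = 0.12·2 + 0.33·2 + 0.22·3 + 0.26·2 + 0.07·3 = 2.29 bits/symbol.

2.29 bits/symbol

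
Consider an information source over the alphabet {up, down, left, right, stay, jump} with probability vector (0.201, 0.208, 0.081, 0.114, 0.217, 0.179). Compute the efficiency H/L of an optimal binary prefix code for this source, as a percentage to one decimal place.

Entropy H = −Σ p log₂ p ≈ 2.5099 bits.
Huffman merges: 81/1000+57/500→39/200; 179/1000+39/200→187/500; 201/1000+26/125→409/1000; 217/1000+187/500→591/1000; 409/1000+591/1000→1. L = 2569/1000 ≈ 2.5690.
Efficiency = H/L = 2.5099/2.5690 = 97.7%.

97.7%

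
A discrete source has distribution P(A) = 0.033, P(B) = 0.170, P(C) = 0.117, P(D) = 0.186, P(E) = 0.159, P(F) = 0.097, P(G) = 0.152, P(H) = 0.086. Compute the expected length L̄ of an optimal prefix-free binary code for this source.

Repeatedly combine the two least-probable nodes; the expected code length is the sum of the merged weights.
merge 33/1000 + 43/500 → 119/1000
merge 97/1000 + 117/1000 → 107/500
merge 119/1000 + 19/125 → 271/1000
merge 159/1000 + 17/100 → 329/1000
merge 93/500 + 107/500 → 2/5
merge 271/1000 + 329/1000 → 3/5
merge 2/5 + 3/5 → 1
L = 119/1000 + 107/500 + 271/1000 + 329/1000 + 2/5 + 3/5 + 1 = 2933/1000 = 2.933 bits/symbol.

2.933 bits/symbol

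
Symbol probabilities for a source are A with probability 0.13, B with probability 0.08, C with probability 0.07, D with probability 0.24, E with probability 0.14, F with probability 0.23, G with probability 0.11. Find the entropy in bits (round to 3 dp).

H = −Σ pᵢ log₂ pᵢ.
−0.13·log₂(0.13) = 0.3826
−0.08·log₂(0.08) = 0.2915
−0.07·log₂(0.07) = 0.2686
−0.24·log₂(0.24) = 0.4941
−0.14·log₂(0.14) = 0.3971
−0.23·log₂(0.23) = 0.4877
−0.11·log₂(0.11) = 0.3503
Sum ≈ 2.6719 → 2.672 bits.

2.672 bits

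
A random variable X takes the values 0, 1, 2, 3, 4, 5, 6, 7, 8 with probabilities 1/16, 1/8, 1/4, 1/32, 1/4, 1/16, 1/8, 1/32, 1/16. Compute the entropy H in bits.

2.8125 bits

Each probability is a power of 1/2, so log₂(1/p) is an integer.
H = Σ p·log₂(1/p) = 1/16·4 + 1/8·3 + 1/4·2 + 1/32·5 + 1/4·2 + 1/16·4 + 1/8·3 + 1/32·5 + 1/16·4 = 2.8125 bits.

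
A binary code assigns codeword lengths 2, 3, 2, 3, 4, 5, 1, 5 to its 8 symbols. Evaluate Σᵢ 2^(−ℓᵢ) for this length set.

With common denominator 2^5 = 32: Σ 2^(−ℓᵢ) = 8/32 + 4/32 + 8/32 + 4/32 + 2/32 + 1/32 + 16/32 + 1/32 = 44/32 = 1.375.

1.375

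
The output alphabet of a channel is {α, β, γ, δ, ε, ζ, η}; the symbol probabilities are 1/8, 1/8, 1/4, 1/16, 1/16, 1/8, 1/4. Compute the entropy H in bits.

Each probability is a power of 1/2, so log₂(1/p) is an integer.
H = Σ p·log₂(1/p) = 1/8·3 + 1/8·3 + 1/4·2 + 1/16·4 + 1/16·4 + 1/8·3 + 1/4·2 = 2.625 bits.

2.625 bits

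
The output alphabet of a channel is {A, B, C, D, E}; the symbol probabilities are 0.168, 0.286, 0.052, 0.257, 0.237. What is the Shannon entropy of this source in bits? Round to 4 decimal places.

2.1667 bits

H = −Σ pᵢ log₂ pᵢ.
−0.168·log₂(0.168) = 0.4323
−0.286·log₂(0.286) = 0.5165
−0.052·log₂(0.052) = 0.2218
−0.257·log₂(0.257) = 0.5038
−0.237·log₂(0.237) = 0.4923
Sum ≈ 2.1667 → 2.1667 bits.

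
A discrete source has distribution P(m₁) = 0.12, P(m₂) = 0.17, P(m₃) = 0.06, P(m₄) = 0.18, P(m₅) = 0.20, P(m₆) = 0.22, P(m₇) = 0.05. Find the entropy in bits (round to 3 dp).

2.652 bits

H = −Σ pᵢ log₂ pᵢ.
−0.12·log₂(0.12) = 0.3671
−0.17·log₂(0.17) = 0.4346
−0.06·log₂(0.06) = 0.2435
−0.18·log₂(0.18) = 0.4453
−0.20·log₂(0.20) = 0.4644
−0.22·log₂(0.22) = 0.4806
−0.05·log₂(0.05) = 0.2161
Sum ≈ 2.6516 → 2.652 bits.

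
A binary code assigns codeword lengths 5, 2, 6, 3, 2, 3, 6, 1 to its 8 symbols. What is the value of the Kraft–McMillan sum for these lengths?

With common denominator 2^6 = 64: Σ 2^(−ℓᵢ) = 2/64 + 16/64 + 1/64 + 8/64 + 16/64 + 8/64 + 1/64 + 32/64 = 84/64 = 1.3125.

1.3125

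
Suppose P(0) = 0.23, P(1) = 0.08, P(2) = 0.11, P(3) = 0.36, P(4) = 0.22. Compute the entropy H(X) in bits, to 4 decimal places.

2.1407 bits

H = −Σ pᵢ log₂ pᵢ.
−0.23·log₂(0.23) = 0.4877
−0.08·log₂(0.08) = 0.2915
−0.11·log₂(0.11) = 0.3503
−0.36·log₂(0.36) = 0.5306
−0.22·log₂(0.22) = 0.4806
Sum ≈ 2.1407 → 2.1407 bits.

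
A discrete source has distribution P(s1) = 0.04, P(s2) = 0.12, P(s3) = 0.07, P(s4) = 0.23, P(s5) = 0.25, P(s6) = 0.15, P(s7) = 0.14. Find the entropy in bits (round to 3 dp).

H = −Σ pᵢ log₂ pᵢ.
−0.04·log₂(0.04) = 0.1858
−0.12·log₂(0.12) = 0.3671
−0.07·log₂(0.07) = 0.2686
−0.23·log₂(0.23) = 0.4877
−0.25·log₂(0.25) = 0.5000
−0.15·log₂(0.15) = 0.4105
−0.14·log₂(0.14) = 0.3971
Sum ≈ 2.6167 → 2.617 bits.

2.617 bits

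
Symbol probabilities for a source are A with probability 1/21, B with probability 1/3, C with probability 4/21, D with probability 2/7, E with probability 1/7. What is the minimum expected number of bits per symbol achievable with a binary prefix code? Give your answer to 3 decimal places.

2.190 bits/symbol

Repeatedly combine the two least-probable nodes; the expected code length is the sum of the merged weights.
merge 1/21 + 1/7 → 4/21
merge 4/21 + 4/21 → 8/21
merge 2/7 + 1/3 → 13/21
merge 8/21 + 13/21 → 1
L = 4/21 + 8/21 + 13/21 + 1 = 46/21 ≈ 2.190 bits/symbol.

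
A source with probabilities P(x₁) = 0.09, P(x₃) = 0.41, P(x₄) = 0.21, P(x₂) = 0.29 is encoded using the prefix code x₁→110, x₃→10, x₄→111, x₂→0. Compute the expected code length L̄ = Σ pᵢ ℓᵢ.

L̄ = Σ pᵢ·ℓᵢ = 0.09·3 + 0.41·2 + 0.21·3 + 0.29·1 = 2.01 bits/symbol.

2.01 bits/symbol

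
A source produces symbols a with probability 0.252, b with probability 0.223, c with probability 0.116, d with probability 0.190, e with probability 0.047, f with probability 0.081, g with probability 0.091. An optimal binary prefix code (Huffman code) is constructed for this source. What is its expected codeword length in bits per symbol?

Repeatedly combine the two least-probable nodes; the expected code length is the sum of the merged weights.
merge 47/1000 + 81/1000 → 16/125
merge 91/1000 + 29/250 → 207/1000
merge 16/125 + 19/100 → 159/500
merge 207/1000 + 223/1000 → 43/100
merge 63/250 + 159/500 → 57/100
merge 43/100 + 57/100 → 1
L = 16/125 + 207/1000 + 159/500 + 43/100 + 57/100 + 1 = 2653/1000 = 2.653 bits/symbol.

2.653 bits/symbol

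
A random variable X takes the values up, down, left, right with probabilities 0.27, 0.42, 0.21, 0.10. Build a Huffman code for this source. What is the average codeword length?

1.89 bits/symbol

Repeatedly combine the two least-probable nodes; the expected code length is the sum of the merged weights.
merge 1/10 + 21/100 → 31/100
merge 27/100 + 31/100 → 29/50
merge 21/50 + 29/50 → 1
L = 31/100 + 29/50 + 1 = 189/100 = 1.89 bits/symbol.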